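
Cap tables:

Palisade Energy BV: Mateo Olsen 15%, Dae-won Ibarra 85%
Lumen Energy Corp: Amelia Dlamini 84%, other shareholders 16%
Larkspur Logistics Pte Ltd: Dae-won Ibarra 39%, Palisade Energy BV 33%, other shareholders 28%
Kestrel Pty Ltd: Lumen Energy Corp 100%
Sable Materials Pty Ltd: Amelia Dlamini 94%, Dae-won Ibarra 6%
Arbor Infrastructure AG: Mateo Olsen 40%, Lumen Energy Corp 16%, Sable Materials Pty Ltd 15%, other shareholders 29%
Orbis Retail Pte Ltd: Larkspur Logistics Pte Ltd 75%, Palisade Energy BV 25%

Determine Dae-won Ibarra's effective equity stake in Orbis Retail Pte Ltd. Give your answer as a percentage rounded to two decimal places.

Dae-won reaches Orbis along 3 paths.
Via Larkspur: 39% × 75% = 29.25%.
Via Palisade → Larkspur: 85% × 33% × 75% = 21.0375%.
Via Palisade: 85% × 25% = 21.25%.
Total: 29.25% + 21.0375% + 21.25% = 71.5375%.
Rounded: 71.54%.

71.54%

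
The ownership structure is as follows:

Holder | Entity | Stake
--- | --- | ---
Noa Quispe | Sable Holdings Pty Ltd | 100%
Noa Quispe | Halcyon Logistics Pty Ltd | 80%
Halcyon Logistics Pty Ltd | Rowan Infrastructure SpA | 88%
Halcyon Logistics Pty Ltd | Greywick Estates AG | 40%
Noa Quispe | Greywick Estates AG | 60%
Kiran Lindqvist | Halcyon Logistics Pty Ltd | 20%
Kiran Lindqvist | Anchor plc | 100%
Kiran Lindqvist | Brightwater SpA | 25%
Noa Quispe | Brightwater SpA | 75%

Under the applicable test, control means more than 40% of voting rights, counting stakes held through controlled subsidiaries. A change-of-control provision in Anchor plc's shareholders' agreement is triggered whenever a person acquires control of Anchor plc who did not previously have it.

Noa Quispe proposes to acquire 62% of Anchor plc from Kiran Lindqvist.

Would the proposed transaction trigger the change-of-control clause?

The purchase adds only to Noa's holdings (Kiran's stake shrinks), so Noa is the only person who could newly come to control Anchor.
Noa holds 80% of Halcyon, so Noa controls Halcyon.
Noa holds 100% of Sable, so Noa controls Sable.
Noa holds 75% of Brightwater, so Noa controls Brightwater.
Halcyon and Noa together hold 40% + 60% = 100% of Greywick, so Noa controls Greywick.
Halcyon holds 88% of Rowan, so Noa controls Rowan.
Neither Noa nor any entity Noa controls holds any voting interest in Anchor.
So before the transaction, Noa does not control Anchor.
After the purchase, Noa holds 62% of Anchor directly, and Kiran's stake falls to 38%.
Noa holds 62% of Anchor, so Noa controls Anchor.
Noa did not control Anchor before and does after, so the clause is triggered.

Yes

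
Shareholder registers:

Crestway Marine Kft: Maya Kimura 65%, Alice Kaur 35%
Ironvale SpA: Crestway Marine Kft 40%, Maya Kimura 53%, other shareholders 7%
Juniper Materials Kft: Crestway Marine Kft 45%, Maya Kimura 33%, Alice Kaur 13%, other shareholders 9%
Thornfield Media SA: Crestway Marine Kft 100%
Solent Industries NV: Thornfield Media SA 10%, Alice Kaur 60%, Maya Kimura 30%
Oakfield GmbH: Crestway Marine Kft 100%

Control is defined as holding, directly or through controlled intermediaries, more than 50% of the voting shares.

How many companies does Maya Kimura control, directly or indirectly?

Maya holds 65% of Crestway, so Maya controls Crestway.
Crestway and Maya together hold 40% + 53% = 93% of Ironvale, so Maya controls Ironvale.
Crestway and Maya together hold 45% + 33% = 78% of Juniper, so Maya controls Juniper.
Crestway holds 100% of Thornfield, so Maya controls Thornfield.
Crestway holds 100% of Oakfield, so Maya controls Oakfield.
No other company's threshold is met.
Maya controls 5 companies.

5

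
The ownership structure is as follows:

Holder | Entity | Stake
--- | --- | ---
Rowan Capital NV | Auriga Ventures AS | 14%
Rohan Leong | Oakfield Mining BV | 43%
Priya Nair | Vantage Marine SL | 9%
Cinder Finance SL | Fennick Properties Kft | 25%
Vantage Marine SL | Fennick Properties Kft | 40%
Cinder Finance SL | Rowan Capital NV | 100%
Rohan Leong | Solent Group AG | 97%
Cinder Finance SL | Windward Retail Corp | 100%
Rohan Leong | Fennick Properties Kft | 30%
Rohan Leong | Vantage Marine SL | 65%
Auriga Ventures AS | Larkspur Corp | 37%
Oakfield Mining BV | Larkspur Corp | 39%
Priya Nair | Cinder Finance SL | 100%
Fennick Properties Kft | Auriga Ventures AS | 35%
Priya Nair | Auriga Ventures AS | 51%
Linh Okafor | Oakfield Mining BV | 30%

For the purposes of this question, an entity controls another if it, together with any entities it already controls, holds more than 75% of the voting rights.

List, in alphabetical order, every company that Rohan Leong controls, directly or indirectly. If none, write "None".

Rohan holds 97% of Solent, so Rohan controls Solent.
No other company's threshold is met.

Solent Group AG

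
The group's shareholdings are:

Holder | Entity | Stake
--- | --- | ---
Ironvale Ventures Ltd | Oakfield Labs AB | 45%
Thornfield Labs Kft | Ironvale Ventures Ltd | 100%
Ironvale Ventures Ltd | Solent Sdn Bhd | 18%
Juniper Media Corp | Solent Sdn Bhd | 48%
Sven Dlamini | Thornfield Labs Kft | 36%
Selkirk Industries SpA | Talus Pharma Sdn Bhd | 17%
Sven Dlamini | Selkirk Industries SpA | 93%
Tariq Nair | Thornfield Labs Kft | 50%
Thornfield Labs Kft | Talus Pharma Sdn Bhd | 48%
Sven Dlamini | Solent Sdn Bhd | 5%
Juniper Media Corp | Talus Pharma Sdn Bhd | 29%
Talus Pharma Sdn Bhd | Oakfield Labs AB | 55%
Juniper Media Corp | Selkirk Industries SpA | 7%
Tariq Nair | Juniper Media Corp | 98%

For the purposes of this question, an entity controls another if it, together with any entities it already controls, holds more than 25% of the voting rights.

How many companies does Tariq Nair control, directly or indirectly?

Tariq holds 50% of Thornfield, so Tariq controls Thornfield.
Tariq holds 98% of Juniper, so Tariq controls Juniper.
Thornfield holds 100% of Ironvale, so Tariq controls Ironvale.
Juniper and Thornfield together hold 29% + 48% = 77% of Talus, so Tariq controls Talus.
Ironvale and Talus together hold 45% + 55% = 100% of Oakfield, so Tariq controls Oakfield.
Ironvale and Juniper together hold 18% + 48% = 66% of Solent, so Tariq controls Solent.
No other company's threshold is met.
Tariq controls 6 companies.

6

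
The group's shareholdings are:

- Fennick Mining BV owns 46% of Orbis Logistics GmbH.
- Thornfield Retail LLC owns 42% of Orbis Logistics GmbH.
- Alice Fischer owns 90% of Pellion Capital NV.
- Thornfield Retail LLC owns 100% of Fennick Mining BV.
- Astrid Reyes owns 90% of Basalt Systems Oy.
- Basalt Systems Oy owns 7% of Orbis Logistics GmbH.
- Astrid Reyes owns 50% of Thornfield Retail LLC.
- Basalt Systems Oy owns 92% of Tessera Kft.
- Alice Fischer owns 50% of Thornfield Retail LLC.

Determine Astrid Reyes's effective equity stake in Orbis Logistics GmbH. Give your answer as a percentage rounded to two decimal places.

Astrid reaches Orbis along 3 paths.
Via Basalt: 90% × 7% = 6.3%.
Via Thornfield → Fennick: 50% × 100% × 46% = 23%.
Via Thornfield: 50% × 42% = 21%.
Total: 6.3% + 23% + 21% = 50.3%.
Rounded: 50.30%.

50.30%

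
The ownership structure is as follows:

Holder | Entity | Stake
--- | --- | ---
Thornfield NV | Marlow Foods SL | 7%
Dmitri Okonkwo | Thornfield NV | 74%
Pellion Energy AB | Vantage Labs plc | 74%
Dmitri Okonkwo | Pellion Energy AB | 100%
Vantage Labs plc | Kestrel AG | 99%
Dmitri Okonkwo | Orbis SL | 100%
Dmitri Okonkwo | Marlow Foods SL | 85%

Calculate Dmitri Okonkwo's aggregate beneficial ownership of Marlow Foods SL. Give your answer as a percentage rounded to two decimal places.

Dmitri reaches Marlow along 2 paths.
Direct stake: 85% = 85%.
Via Thornfield: 74% × 7% = 5.18%.
Total: 85% + 5.18% = 90.18%.

90.18%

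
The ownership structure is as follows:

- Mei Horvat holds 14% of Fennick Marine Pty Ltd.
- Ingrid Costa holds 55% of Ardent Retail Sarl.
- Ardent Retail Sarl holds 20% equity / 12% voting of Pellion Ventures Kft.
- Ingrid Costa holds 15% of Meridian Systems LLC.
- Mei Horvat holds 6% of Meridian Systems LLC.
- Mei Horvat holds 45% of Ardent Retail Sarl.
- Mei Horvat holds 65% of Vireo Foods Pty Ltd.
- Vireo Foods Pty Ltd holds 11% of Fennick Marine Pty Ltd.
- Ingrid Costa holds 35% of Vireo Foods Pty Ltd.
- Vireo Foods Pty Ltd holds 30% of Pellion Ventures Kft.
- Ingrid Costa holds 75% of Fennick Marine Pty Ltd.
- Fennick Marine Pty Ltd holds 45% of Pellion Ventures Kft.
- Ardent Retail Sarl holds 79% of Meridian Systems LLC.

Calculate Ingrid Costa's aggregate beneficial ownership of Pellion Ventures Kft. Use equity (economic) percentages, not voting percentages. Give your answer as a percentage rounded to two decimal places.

56.98%

Ingrid reaches Pellion along 4 paths.
Via Fennick: 75% × 45% = 33.75%.
Via Vireo → Fennick: 35% × 11% × 45% = 1.7325%.
Via Vireo: 35% × 30% = 10.5%.
Via Ardent: 55% × 20% = 11%.
Total: 33.75% + 1.7325% + 10.5% + 11% = 56.9825%.
Rounded: 56.98%.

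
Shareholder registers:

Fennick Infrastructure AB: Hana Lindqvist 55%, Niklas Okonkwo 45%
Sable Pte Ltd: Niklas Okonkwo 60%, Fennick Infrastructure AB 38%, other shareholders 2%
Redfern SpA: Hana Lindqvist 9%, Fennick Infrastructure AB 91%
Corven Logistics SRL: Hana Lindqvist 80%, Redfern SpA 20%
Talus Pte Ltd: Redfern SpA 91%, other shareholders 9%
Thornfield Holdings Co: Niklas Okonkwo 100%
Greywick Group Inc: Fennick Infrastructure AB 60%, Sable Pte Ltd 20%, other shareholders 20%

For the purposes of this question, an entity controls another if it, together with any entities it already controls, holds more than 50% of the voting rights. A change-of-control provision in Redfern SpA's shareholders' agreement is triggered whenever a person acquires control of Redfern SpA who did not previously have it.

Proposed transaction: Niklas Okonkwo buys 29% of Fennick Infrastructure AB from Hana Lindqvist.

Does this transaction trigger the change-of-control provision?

The purchase adds only to Niklas's holdings (Hana's stake shrinks), so Niklas is the only person who could newly come to control Redfern.
Niklas holds 60% of Sable, so Niklas controls Sable.
Niklas holds 100% of Thornfield, so Niklas controls Thornfield.
Neither Niklas nor any entity Niklas controls holds any voting interest in Redfern.
So before the transaction, Niklas does not control Redfern.
After the purchase, Niklas's direct stake in Fennick rises to 45% + 29% = 74%, and Hana's stake falls to 26%.
Niklas holds 74% of Fennick, so Niklas controls Fennick.
Fennick holds 91% of Redfern, so Niklas controls Redfern.
Niklas did not control Redfern before and does after, so the clause is triggered.

Yes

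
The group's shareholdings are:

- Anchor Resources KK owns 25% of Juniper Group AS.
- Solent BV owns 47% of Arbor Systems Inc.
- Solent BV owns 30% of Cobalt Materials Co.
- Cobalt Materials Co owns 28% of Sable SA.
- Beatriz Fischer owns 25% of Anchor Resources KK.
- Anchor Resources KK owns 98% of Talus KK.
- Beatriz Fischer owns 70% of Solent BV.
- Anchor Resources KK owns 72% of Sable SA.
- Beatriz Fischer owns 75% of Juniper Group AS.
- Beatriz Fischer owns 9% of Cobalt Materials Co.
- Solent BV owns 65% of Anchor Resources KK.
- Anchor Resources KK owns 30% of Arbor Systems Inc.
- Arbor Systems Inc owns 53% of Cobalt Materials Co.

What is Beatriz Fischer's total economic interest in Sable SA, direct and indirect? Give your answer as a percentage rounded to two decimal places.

67.18%

Beatriz reaches Sable along 7 paths.
Via Solent → Cobalt: 70% × 30% × 28% = 5.88%.
Via Solent → Arbor → Cobalt: 70% × 47% × 53% × 28% = 4.88236%.
Via Anchor → Arbor → Cobalt: 25% × 30% × 53% × 28% = 1.113%.
Via Solent → Anchor → Arbor → Cobalt: 70% × 65% × 30% × 53% × 28% = 2.02566%.
Via Cobalt: 9% × 28% = 2.52%.
Via Anchor: 25% × 72% = 18%.
Via Solent → Anchor: 70% × 65% × 72% = 32.76%.
Total: 5.88% + 4.88236% + 1.113% + 2.02566% + 2.52% + 18% + 32.76% = 67.18102%.
Rounded: 67.18%.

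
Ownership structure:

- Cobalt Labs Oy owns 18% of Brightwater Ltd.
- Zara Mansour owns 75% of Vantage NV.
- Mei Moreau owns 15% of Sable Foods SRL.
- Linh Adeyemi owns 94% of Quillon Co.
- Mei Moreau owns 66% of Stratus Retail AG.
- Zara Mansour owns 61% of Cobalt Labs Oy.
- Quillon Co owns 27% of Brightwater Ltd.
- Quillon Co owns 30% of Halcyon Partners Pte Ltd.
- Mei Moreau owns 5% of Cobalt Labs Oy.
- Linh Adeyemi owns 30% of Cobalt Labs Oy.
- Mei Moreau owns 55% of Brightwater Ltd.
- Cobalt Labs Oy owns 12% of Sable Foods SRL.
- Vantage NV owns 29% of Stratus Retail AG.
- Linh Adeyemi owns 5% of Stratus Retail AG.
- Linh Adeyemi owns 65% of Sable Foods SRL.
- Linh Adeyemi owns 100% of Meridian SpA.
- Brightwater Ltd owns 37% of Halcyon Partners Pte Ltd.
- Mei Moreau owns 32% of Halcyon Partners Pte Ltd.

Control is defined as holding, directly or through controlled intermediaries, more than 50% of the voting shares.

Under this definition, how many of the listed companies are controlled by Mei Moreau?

3

Mei holds 55% of Brightwater, so Mei controls Brightwater.
Mei and Brightwater together hold 32% + 37% = 69% of Halcyon, so Mei controls Halcyon.
Mei holds 66% of Stratus, so Mei controls Stratus.
No other company's threshold is met.
Mei controls 3 companies.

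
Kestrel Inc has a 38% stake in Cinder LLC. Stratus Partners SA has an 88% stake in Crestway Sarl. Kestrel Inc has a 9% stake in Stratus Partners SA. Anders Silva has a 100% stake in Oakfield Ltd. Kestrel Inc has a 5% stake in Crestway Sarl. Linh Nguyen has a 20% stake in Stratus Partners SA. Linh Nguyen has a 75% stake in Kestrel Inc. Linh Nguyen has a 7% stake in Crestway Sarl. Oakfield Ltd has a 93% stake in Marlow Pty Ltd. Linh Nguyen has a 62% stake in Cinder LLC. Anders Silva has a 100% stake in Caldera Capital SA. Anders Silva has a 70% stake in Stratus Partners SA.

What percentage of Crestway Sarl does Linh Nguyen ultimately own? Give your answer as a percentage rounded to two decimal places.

34.29%

Linh reaches Crestway along 4 paths.
Via Kestrel: 75% × 5% = 3.75%.
Via Stratus: 20% × 88% = 17.6%.
Via Kestrel → Stratus: 75% × 9% × 88% = 5.94%.
Direct stake: 7% = 7%.
Total: 3.75% + 17.6% + 5.94% + 7% = 34.29%.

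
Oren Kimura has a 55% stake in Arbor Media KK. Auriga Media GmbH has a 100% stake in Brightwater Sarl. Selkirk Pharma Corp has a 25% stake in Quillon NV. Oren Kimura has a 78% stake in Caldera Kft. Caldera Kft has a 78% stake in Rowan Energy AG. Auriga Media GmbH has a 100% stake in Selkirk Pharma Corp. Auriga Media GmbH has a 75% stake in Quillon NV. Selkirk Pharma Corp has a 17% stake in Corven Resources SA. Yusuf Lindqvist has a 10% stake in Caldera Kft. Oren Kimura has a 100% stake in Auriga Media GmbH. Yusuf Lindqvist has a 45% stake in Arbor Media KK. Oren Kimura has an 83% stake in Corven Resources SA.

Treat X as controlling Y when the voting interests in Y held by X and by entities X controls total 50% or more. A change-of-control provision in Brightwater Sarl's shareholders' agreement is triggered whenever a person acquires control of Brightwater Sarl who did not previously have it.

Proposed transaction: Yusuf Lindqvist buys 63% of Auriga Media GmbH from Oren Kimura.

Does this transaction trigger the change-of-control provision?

Yes

The purchase adds only to Yusuf's holdings (Oren's stake shrinks), so Yusuf is the only person who could newly come to control Brightwater.
Yusuf's largest direct stake is 45% in Arbor, which does not meet the threshold, so Yusuf controls no company.
Neither Yusuf nor any entity Yusuf controls holds any voting interest in Brightwater.
So before the transaction, Yusuf does not control Brightwater.
After the purchase, Yusuf holds 63% of Auriga directly, and Oren's stake falls to 37%.
Yusuf holds 63% of Auriga, so Yusuf controls Auriga.
Auriga holds 100% of Brightwater, so Yusuf controls Brightwater.
Yusuf did not control Brightwater before and does after, so the clause is triggered.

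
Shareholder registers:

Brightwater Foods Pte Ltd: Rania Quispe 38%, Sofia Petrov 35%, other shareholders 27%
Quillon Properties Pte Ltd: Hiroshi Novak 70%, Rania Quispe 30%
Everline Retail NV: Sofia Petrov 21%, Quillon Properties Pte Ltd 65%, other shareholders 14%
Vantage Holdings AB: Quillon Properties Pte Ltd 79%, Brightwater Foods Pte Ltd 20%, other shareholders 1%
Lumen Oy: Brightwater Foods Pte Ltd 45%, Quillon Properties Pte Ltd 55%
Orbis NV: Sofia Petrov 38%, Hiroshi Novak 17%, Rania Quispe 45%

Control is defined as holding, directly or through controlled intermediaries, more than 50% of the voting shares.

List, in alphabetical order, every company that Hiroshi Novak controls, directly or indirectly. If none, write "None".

Everline Retail NV, Lumen Oy, Quillon Properties Pte Ltd, Vantage Holdings AB

Hiroshi holds 70% of Quillon, so Hiroshi controls Quillon.
Quillon holds 65% of Everline, so Hiroshi controls Everline.
Quillon holds 79% of Vantage, so Hiroshi controls Vantage.
Quillon holds 55% of Lumen, so Hiroshi controls Lumen.
No other company's threshold is met.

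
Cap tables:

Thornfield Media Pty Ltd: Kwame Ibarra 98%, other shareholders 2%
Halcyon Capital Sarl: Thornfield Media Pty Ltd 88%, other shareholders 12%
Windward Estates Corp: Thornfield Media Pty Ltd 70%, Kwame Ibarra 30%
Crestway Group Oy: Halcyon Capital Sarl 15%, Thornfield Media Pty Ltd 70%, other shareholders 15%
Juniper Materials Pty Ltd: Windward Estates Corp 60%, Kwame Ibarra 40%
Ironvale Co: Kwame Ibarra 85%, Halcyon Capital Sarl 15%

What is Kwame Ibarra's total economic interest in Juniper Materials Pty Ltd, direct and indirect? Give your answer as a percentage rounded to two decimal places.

Kwame reaches Juniper along 3 paths.
Via Thornfield → Windward: 98% × 70% × 60% = 41.16%.
Via Windward: 30% × 60% = 18%.
Direct stake: 40% = 40%.
Total: 41.16% + 18% + 40% = 99.16%.

99.16%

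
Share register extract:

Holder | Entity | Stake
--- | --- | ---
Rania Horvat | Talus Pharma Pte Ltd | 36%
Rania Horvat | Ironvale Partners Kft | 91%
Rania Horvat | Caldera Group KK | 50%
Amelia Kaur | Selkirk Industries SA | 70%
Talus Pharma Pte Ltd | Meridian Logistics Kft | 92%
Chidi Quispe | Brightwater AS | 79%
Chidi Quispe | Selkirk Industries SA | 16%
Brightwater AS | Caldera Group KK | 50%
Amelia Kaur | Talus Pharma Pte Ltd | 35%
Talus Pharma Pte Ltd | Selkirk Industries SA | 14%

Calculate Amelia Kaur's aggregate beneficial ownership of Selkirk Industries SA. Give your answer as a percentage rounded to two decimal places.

Amelia reaches Selkirk along 2 paths.
Via Talus: 35% × 14% = 4.9%.
Direct stake: 70% = 70%.
Total: 4.9% + 70% = 74.9%.
Rounded: 74.90%.

74.90%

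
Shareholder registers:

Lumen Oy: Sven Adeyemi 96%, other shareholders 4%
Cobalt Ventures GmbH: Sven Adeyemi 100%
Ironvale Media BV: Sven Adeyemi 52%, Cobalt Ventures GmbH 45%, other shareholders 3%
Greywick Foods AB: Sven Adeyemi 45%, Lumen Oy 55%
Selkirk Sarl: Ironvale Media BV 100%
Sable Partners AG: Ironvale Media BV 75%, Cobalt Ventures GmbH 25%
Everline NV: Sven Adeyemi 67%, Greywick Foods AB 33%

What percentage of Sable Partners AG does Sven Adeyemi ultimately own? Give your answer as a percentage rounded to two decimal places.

97.75%

Sven reaches Sable along 3 paths.
Via Ironvale: 52% × 75% = 39%.
Via Cobalt → Ironvale: 100% × 45% × 75% = 33.75%.
Via Cobalt: 100% × 25% = 25%.
Total: 39% + 33.75% + 25% = 97.75%.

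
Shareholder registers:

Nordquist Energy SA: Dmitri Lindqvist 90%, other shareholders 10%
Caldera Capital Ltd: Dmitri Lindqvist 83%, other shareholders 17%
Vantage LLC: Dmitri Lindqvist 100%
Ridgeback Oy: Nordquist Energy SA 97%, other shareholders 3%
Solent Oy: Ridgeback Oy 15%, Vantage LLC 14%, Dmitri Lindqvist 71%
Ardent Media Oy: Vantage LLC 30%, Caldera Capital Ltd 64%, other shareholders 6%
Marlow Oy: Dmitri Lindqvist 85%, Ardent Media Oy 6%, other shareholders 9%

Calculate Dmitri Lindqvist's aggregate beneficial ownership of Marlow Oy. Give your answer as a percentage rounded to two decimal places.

89.99%

Dmitri reaches Marlow along 3 paths.
Direct stake: 85% = 85%.
Via Vantage → Ardent: 100% × 30% × 6% = 1.8%.
Via Caldera → Ardent: 83% × 64% × 6% = 3.1872%.
Total: 85% + 1.8% + 3.1872% = 89.9872%.
Rounded: 89.99%.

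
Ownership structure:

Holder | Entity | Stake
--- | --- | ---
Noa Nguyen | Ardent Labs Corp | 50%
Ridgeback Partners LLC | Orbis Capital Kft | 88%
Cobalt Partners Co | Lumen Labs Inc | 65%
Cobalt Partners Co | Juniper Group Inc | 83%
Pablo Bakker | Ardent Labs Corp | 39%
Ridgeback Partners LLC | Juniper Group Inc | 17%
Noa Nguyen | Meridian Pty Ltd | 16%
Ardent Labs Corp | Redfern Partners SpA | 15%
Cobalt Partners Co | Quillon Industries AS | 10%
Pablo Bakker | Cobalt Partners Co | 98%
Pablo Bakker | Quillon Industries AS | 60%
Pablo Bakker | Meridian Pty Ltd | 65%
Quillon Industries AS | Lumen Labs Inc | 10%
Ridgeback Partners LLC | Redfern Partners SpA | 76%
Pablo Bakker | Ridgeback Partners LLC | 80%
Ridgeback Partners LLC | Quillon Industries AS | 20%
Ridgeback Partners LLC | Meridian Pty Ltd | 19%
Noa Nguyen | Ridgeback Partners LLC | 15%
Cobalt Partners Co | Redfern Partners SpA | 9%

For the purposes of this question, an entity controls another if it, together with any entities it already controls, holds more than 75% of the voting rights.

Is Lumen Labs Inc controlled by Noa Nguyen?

Noa's largest direct stake is 50% in Ardent, which does not meet the threshold, so Noa controls no company.
Neither Noa nor any entity Noa controls holds any voting interest in Lumen.
So Noa does not control Lumen.

No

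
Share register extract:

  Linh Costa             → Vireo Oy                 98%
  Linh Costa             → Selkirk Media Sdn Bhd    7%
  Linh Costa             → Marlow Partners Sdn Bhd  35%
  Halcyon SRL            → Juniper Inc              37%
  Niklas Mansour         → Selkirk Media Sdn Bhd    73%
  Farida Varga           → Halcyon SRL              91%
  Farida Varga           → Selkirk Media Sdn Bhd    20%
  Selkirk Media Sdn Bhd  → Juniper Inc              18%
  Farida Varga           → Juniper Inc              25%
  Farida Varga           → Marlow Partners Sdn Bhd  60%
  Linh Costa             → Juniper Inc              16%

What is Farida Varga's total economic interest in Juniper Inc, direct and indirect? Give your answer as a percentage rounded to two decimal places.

62.27%

Farida reaches Juniper along 3 paths.
Via Halcyon: 91% × 37% = 33.67%.
Direct stake: 25% = 25%.
Via Selkirk: 20% × 18% = 3.6%.
Total: 33.67% + 25% + 3.6% = 62.27%.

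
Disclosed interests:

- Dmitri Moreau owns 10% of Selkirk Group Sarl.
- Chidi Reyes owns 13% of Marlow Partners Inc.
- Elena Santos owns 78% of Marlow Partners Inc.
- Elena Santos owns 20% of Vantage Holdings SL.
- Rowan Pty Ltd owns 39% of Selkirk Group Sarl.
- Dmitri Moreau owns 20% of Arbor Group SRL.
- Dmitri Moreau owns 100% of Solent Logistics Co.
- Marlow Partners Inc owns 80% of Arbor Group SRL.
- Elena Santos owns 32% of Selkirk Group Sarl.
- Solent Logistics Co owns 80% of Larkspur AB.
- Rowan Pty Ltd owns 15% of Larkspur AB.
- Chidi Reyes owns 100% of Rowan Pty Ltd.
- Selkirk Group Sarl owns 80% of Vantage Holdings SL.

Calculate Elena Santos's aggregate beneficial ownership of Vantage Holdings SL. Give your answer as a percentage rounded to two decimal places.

Elena reaches Vantage along 2 paths.
Via Selkirk: 32% × 80% = 25.6%.
Direct stake: 20% = 20%.
Total: 25.6% + 20% = 45.6%.
Rounded: 45.60%.

45.60%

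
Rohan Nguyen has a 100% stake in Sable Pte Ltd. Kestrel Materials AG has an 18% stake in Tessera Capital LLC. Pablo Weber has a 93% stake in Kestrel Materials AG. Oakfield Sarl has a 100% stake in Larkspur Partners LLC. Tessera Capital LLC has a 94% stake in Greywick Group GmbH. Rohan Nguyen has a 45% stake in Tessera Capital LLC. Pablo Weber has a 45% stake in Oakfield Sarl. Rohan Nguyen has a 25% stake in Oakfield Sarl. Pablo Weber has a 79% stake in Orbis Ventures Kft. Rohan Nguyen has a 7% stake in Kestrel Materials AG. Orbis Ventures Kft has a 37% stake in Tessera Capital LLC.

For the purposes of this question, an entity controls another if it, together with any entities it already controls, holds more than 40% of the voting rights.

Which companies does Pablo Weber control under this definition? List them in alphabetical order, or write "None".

Greywick Group GmbH, Kestrel Materials AG, Larkspur Partners LLC, Oakfield Sarl, Orbis Ventures Kft, Tessera Capital LLC

Pablo holds 93% of Kestrel, so Pablo controls Kestrel.
Pablo holds 45% of Oakfield, so Pablo controls Oakfield.
Pablo holds 79% of Orbis, so Pablo controls Orbis.
Kestrel and Orbis together hold 18% + 37% = 55% of Tessera, so Pablo controls Tessera.
Tessera holds 94% of Greywick, so Pablo controls Greywick.
Oakfield holds 100% of Larkspur, so Pablo controls Larkspur.
No other company's threshold is met.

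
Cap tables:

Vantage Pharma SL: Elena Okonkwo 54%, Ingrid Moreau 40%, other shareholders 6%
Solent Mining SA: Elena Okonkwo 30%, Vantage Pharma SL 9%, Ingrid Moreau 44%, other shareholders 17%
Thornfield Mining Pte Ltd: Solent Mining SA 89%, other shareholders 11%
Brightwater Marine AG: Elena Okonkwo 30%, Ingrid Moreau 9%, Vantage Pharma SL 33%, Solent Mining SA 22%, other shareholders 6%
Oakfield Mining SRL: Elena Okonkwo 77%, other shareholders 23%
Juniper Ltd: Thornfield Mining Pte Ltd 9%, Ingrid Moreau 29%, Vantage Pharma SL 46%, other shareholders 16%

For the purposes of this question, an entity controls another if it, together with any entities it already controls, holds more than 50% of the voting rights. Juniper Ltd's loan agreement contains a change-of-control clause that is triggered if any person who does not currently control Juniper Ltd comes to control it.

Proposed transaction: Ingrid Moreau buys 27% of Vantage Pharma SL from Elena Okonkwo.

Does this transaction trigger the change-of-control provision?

The purchase adds only to Ingrid's holdings (Elena's stake shrinks), so Ingrid is the only person who could newly come to control Juniper.
Ingrid's largest direct stake is 44% in Solent, which does not meet the threshold, so Ingrid controls no company.
In Juniper, Ingrid's side holds only 29%, not > 50%.
So before the transaction, Ingrid does not control Juniper.
After the purchase, Ingrid's direct stake in Vantage rises to 40% + 27% = 67%, and Elena's stake falls to 27%.
Ingrid holds 67% of Vantage, so Ingrid controls Vantage.
Vantage and Ingrid together hold 9% + 44% = 53% of Solent, so Ingrid controls Solent.
Solent holds 89% of Thornfield, so Ingrid controls Thornfield.
Thornfield and Ingrid and Vantage together hold 9% + 29% + 46% = 84% of Juniper, so Ingrid controls Juniper.
Ingrid did not control Juniper before and does after, so the clause is triggered.

Yes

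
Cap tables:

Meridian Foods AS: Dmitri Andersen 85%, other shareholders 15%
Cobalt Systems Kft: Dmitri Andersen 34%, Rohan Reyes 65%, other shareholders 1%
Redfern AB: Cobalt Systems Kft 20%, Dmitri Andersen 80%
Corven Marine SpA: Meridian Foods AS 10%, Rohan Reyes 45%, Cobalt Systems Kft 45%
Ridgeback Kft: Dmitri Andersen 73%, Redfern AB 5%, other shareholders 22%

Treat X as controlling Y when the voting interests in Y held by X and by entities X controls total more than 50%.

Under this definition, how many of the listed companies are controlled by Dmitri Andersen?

3

Dmitri holds 85% of Meridian, so Dmitri controls Meridian.
Dmitri holds 80% of Redfern, so Dmitri controls Redfern.
Dmitri and Redfern together hold 73% + 5% = 78% of Ridgeback, so Dmitri controls Ridgeback.
No other company's threshold is met.
Dmitri controls 3 companies.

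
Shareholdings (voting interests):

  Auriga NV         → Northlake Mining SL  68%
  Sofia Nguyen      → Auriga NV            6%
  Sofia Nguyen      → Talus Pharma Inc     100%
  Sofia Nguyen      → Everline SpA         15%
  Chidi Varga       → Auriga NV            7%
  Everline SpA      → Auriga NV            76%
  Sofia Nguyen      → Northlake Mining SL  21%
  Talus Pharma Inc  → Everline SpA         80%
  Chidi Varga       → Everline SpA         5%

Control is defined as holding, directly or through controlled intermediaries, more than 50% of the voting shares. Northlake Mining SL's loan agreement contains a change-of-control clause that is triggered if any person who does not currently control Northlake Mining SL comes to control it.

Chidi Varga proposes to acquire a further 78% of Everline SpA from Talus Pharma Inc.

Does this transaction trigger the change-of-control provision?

The purchase adds only to Chidi's holdings (Talus's stake shrinks), so Chidi is the only person who could newly come to control Northlake.
Chidi's largest direct stake is 7% in Auriga, which does not meet the threshold, so Chidi controls no company.
Neither Chidi nor any entity Chidi controls holds any voting interest in Northlake.
So before the transaction, Chidi does not control Northlake.
After the purchase, Chidi's direct stake in Everline rises to 5% + 78% = 83%, and Talus's stake falls to 2%.
Chidi holds 83% of Everline, so Chidi controls Everline.
Everline and Chidi together hold 76% + 7% = 83% of Auriga, so Chidi controls Auriga.
Auriga holds 68% of Northlake, so Chidi controls Northlake.
Chidi did not control Northlake before and does after, so the clause is triggered.

Yes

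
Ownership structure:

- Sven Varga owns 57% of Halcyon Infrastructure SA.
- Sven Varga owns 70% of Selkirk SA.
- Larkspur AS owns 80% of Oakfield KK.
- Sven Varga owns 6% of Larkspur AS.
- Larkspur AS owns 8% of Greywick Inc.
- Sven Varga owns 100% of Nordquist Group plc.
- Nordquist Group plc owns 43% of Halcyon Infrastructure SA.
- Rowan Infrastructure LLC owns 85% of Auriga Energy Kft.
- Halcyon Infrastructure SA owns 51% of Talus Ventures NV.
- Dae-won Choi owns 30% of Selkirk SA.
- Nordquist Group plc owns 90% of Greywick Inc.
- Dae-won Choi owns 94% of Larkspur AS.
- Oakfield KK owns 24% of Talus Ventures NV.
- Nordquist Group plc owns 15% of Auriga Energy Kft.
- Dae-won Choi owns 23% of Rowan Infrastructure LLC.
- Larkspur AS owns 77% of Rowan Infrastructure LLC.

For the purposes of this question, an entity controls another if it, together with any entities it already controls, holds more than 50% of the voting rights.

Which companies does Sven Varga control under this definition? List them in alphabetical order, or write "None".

Sven holds 100% of Nordquist, so Sven controls Nordquist.
Sven holds 70% of Selkirk, so Sven controls Selkirk.
Nordquist and Sven together hold 43% + 57% = 100% of Halcyon, so Sven controls Halcyon.
Nordquist holds 90% of Greywick, so Sven controls Greywick.
Halcyon holds 51% of Talus, so Sven controls Talus.
No other company's threshold is met.

Greywick Inc, Halcyon Infrastructure SA, Nordquist Group plc, Selkirk SA, Talus Ventures NV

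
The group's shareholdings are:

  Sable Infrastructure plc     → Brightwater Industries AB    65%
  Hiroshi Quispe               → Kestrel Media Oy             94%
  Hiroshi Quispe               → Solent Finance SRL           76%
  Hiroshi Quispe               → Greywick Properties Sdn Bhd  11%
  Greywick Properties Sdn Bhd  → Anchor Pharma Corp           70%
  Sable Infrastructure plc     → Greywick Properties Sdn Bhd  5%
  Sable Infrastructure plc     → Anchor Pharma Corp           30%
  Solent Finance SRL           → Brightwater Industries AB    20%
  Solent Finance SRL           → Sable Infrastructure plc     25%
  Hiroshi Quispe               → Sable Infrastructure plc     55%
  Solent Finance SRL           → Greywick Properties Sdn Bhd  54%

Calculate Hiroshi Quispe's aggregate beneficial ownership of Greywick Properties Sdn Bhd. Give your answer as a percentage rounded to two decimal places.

Hiroshi reaches Greywick along 4 paths.
Via Solent → Sable: 76% × 25% × 5% = 0.95%.
Via Sable: 55% × 5% = 2.75%.
Direct stake: 11% = 11%.
Via Solent: 76% × 54% = 41.04%.
Total: 0.95% + 2.75% + 11% + 41.04% = 55.74%.

55.74%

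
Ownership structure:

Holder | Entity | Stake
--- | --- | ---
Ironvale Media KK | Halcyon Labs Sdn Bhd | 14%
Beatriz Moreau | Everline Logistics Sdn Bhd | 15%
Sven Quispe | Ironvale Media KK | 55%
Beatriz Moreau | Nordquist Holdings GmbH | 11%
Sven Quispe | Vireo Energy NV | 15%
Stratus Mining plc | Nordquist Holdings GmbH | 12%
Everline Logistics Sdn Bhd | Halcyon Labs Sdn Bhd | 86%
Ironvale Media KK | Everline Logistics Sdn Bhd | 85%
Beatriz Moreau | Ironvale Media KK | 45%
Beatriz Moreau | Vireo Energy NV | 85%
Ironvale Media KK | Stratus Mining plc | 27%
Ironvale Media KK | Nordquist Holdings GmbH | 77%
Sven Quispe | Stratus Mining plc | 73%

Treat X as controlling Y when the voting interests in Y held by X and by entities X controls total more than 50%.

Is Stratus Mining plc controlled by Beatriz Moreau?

No

Beatriz holds 85% of Vireo, so Beatriz controls Vireo.
Neither Beatriz nor any entity Beatriz controls holds any voting interest in Stratus.
So Beatriz does not control Stratus.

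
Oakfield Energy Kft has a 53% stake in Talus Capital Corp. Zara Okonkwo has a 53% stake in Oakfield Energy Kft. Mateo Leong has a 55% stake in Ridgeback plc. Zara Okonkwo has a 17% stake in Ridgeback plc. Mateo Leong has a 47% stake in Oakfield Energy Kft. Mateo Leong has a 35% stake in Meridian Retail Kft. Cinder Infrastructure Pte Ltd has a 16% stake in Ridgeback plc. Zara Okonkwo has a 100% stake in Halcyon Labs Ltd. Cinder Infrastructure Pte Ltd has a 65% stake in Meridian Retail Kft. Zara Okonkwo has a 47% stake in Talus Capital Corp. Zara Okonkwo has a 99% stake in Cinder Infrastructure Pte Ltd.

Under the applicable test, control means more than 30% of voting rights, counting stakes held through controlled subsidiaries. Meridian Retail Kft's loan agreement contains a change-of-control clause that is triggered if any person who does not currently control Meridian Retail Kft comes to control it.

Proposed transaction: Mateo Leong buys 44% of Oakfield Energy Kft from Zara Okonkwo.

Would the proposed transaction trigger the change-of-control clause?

No

The purchase adds only to Mateo's holdings (Zara's stake shrinks), so Mateo is the only person who could newly come to control Meridian.
Mateo holds 35% of Meridian, so Mateo controls Meridian.
So Mateo already controls Meridian before the transaction.
After the purchase, Mateo's direct stake in Oakfield rises to 47% + 44% = 91%, and Zara's stake falls to 9%.
Mateo controlled Meridian already, so this is not a new person acquiring control; every other person's position is unchanged or reduced.
No new person acquires control, so the clause is not triggered.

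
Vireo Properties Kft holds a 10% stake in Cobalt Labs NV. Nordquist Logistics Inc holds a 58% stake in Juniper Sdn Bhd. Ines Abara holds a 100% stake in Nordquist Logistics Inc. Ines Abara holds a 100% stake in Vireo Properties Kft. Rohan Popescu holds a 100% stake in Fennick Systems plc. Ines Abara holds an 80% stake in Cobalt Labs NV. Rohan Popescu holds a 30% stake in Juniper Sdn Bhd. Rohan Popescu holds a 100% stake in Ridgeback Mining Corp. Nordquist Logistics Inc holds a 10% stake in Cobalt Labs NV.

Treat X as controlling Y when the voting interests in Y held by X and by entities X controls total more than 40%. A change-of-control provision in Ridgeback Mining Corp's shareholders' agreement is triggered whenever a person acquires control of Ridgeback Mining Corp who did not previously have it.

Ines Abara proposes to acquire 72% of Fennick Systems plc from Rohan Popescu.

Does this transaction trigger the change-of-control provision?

No

The purchase adds only to Ines's holdings (Rohan's stake shrinks), so Ines is the only person who could newly come to control Ridgeback.
Ines holds 100% of Vireo, so Ines controls Vireo.
Ines holds 100% of Nordquist, so Ines controls Nordquist.
Nordquist holds 58% of Juniper, so Ines controls Juniper.
Nordquist and Vireo and Ines together hold 10% + 10% + 80% = 100% of Cobalt, so Ines controls Cobalt.
Neither Ines nor any entity Ines controls holds any voting interest in Ridgeback.
So before the transaction, Ines does not control Ridgeback.
After the purchase, Ines holds 72% of Fennick directly, and Rohan's stake falls to 28%.
Ines holds 72% of Fennick, so Ines controls Fennick.
After the transaction, neither Ines nor any entity Ines controls holds a voting interest in Ridgeback, so Ines still does not control it.
No new person acquires control, so the clause is not triggered.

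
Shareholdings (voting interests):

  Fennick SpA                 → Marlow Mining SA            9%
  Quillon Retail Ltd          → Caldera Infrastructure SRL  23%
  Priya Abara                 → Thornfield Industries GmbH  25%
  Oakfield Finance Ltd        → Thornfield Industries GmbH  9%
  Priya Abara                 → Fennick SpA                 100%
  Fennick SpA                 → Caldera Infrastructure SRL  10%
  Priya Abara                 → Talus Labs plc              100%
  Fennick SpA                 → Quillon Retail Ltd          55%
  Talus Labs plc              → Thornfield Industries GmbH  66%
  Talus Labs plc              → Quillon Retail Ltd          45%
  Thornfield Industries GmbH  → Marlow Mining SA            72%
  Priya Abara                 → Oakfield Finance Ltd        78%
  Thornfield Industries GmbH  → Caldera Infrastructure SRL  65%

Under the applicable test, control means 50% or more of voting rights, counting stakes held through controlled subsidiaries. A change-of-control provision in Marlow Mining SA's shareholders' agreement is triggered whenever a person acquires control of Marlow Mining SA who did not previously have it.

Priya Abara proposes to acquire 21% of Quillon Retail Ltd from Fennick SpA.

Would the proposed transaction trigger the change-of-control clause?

The purchase adds only to Priya's holdings (Fennick's stake shrinks), so Priya is the only person who could newly come to control Marlow.
Priya holds 100% of Fennick, so Priya controls Fennick.
Priya holds 100% of Talus, so Priya controls Talus.
Priya holds 78% of Oakfield, so Priya controls Oakfield.
Oakfield and Priya and Talus together hold 9% + 25% + 66% = 100% of Thornfield, so Priya controls Thornfield.
Thornfield and Fennick together hold 72% + 9% = 81% of Marlow, so Priya controls Marlow.
So Priya already controls Marlow before the transaction.
After the purchase, Priya holds 21% of Quillon directly, and Fennick's stake falls to 34%.
Priya controlled Marlow already, so this is not a new person acquiring control; every other person's position is unchanged or reduced.
No new person acquires control, so the clause is not triggered.

No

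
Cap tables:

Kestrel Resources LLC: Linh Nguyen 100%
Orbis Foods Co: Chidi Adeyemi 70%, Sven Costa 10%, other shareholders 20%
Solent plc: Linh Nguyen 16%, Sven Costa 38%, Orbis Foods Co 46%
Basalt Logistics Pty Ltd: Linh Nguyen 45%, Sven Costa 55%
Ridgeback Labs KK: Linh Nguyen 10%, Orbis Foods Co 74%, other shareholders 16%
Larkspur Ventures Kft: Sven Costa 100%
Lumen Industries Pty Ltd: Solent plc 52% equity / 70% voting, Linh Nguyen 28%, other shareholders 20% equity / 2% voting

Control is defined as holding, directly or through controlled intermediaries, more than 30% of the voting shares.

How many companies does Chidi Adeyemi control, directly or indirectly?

Chidi holds 70% of Orbis, so Chidi controls Orbis.
Orbis holds 46% of Solent, so Chidi controls Solent.
Orbis holds 74% of Ridgeback, so Chidi controls Ridgeback.
Solent holds 70% of Lumen, so Chidi controls Lumen.
No other company's threshold is met.
Chidi controls 4 companies.

4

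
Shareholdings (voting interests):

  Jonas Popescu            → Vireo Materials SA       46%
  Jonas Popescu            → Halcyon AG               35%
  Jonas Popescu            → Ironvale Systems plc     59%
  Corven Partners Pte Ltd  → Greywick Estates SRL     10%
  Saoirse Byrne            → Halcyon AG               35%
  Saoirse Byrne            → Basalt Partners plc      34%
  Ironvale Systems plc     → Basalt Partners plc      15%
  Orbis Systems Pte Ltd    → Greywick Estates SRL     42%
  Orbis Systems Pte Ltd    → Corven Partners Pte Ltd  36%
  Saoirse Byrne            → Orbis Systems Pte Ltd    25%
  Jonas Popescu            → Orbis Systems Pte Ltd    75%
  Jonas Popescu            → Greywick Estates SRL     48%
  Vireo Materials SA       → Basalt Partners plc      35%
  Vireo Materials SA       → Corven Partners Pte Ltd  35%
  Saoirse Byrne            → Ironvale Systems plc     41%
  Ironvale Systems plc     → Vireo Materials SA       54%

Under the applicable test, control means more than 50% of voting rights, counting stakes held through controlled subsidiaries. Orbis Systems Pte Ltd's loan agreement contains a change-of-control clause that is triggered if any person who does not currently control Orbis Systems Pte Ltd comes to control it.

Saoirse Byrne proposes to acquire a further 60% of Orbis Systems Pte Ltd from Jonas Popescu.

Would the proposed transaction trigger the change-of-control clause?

The purchase adds only to Saoirse's holdings (Jonas's stake shrinks), so Saoirse is the only person who could newly come to control Orbis.
Saoirse's largest direct stake is 41% in Ironvale, which does not meet the threshold, so Saoirse controls no company.
In Orbis, Saoirse's side holds only 25%, not > 50%.
So before the transaction, Saoirse does not control Orbis.
After the purchase, Saoirse's direct stake in Orbis rises to 25% + 60% = 85%, and Jonas's stake falls to 15%.
Saoirse holds 85% of Orbis, so Saoirse controls Orbis.
Saoirse did not control Orbis before and does after, so the clause is triggered.

Yes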